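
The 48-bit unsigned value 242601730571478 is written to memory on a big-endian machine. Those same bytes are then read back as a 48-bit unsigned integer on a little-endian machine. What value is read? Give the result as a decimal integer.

236381982795228

242601730571478 in 48-bit hexadecimal is 0xDCA51DF8FCD6.
Stored big-endian, the bytes at ascending addresses are DC A5 1D F8 FC D6.
Read back as little-endian, the first byte is least significant, giving 0xD6FCF81DA5DC.
0xD6FCF81DA5DC = 236381982795228.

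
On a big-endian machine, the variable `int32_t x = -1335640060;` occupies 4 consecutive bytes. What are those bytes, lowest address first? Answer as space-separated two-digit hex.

B0 63 C0 04

Two's complement of -1335640060 in 32 bits: 1335640060 = 0x4F9C3FFC; invert → 0xB063C003; add 1 → 0xB063C004.
Split into bytes (most-significant first): B0 63 C0 04.
Big-endian: lowest address holds the most-significant byte.
So the memory order matches the most-significant-first order: B0 63 C0 04.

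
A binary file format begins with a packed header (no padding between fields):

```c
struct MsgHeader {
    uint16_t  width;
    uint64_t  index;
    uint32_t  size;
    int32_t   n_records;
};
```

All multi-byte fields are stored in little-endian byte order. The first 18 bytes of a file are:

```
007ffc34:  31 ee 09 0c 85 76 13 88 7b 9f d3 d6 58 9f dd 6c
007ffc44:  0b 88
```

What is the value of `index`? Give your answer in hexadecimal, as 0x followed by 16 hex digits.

0x9F7B881376850C09

`index` follows `width` (2 bytes), so it starts at byte offset 2 and occupies 8 bytes.
Bytes at offsets 2..9: 09 0C 85 76 13 88 7B 9F.
Little-endian: lowest address holds the least-significant byte.
Reassemble most-significant byte first: 9F 7B 88 13 76 85 0C 09 → 0x9F7B881376850C09.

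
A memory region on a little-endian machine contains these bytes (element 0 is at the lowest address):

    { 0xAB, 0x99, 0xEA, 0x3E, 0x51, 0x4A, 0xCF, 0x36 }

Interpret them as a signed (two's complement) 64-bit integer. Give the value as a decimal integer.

Little-endian: lowest address holds the least-significant byte.
Reassemble most-significant byte first: 36 CF 4A 51 3E EA 99 AB → 0x36CF4A513EEA99AB.
0x36CF4A513EEA99AB = 3949457111035582891.

3949457111035582891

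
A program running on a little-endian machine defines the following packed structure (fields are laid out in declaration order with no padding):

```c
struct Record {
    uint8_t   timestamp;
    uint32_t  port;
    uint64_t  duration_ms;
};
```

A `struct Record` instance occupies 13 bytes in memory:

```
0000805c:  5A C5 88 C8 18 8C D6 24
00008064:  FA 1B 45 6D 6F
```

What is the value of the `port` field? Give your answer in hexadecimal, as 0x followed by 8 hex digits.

0x18C888C5

`port` follows `timestamp` (1 byte), so it starts at byte offset 1 and occupies 4 bytes.
Bytes at offsets 1..4: C5 88 C8 18.
In little-endian order the low byte comes first in memory.
Reassemble most-significant byte first: 18 C8 88 C5 → 0x18C888C5.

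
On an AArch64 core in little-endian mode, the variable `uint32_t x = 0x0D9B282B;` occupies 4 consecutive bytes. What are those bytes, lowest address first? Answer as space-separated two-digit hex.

2B 28 9B 0D

Split into bytes (most-significant first): 0D 9B 28 2B.
Little-endian: lowest address holds the least-significant byte.
So at ascending addresses the bytes are 2B 28 9B 0D.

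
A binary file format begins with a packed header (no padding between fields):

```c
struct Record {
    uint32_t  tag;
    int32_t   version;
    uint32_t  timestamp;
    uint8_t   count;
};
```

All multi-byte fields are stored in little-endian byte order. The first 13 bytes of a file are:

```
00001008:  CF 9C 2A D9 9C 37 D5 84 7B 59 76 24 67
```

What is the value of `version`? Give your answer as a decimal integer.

-2066401380

`version` follows `tag` (4 bytes), so it starts at byte offset 4 and occupies 4 bytes.
Bytes at offsets 4..7: 9C 37 D5 84.
In little-endian order the low byte comes first in memory.
Reassemble most-significant byte first: 84 D5 37 9C → 0x84D5379C.
Top bit is set, so as a signed 32-bit value this is 0x84D5379C − 2^32 = -2066401380.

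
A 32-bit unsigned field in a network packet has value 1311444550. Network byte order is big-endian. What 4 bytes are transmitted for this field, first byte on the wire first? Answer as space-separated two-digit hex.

4E 2B 0E 46

1311444550 in hexadecimal, padded to 32 bits, is 0x4E2B0E46.
Split into bytes (most-significant first): 4E 2B 0E 46.
Big-endian: lowest address holds the most-significant byte.
So the memory order matches the most-significant-first order: 4E 2B 0E 46.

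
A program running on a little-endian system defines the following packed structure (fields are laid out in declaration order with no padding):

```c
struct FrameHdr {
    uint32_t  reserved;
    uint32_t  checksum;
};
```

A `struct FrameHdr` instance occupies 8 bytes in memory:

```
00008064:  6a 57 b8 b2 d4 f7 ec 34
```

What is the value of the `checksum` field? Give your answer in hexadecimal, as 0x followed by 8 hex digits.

0x34ECF7D4

`checksum` follows `reserved` (4 bytes), so it starts at byte offset 4 and occupies 4 bytes.
Bytes at offsets 4..7: D4 F7 EC 34.
Little-endian stores the least-significant byte at the lowest address.
Reassemble most-significant byte first: 34 EC F7 D4 → 0x34ECF7D4.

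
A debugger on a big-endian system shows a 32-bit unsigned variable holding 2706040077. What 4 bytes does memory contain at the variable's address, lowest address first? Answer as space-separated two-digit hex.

2706040077 in hexadecimal, padded to 32 bits, is 0xA14AE50D.
Split into bytes (most-significant first): A1 4A E5 0D.
In big-endian order the high byte comes first in memory.
So the memory order matches the most-significant-first order: A1 4A E5 0D.

A1 4A E5 0D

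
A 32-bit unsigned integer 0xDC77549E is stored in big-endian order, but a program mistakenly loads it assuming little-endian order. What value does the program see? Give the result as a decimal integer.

2656335836

Stored big-endian, the bytes at ascending addresses are DC 77 54 9E.
Read back as little-endian, the first byte is least significant, giving 0x9E5477DC.
0x9E5477DC = 2656335836.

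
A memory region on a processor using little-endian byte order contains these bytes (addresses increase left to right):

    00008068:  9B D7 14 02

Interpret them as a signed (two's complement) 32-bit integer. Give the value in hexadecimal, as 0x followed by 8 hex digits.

0x0214D79B

In little-endian order the low byte comes first in memory.
Reassemble most-significant byte first: 02 14 D7 9B → 0x0214D79B.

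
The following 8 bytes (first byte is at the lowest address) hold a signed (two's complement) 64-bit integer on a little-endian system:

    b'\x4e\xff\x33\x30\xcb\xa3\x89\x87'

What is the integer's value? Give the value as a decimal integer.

In little-endian order the low byte comes first in memory.
Reassemble most-significant byte first: 87 89 A3 CB 30 33 FF 4E → 0x8789A3CB3033FF4E.
Top bit is set, so as a signed 64-bit value this is 0x8789A3CB3033FF4E − 2^64 = -8680226713697517746.

-8680226713697517746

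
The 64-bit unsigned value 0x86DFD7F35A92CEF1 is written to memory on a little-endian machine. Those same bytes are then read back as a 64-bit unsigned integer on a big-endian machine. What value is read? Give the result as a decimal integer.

Stored little-endian, the bytes at ascending addresses are F1 CE 92 5A F3 D7 DF 86.
Read back as big-endian, the last byte is least significant, giving 0xF1CE925AF3D7DF86.
0xF1CE925AF3D7DF86 = 17424024927678750598.

17424024927678750598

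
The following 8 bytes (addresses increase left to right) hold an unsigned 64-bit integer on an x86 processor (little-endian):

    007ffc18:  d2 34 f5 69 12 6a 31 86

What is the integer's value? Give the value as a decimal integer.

9669626502260798674

In little-endian order the low byte comes first in memory.
Reassemble most-significant byte first: 86 31 6A 12 69 F5 34 D2 → 0x86316A1269F534D2.
0x86316A1269F534D2 = 9669626502260798674.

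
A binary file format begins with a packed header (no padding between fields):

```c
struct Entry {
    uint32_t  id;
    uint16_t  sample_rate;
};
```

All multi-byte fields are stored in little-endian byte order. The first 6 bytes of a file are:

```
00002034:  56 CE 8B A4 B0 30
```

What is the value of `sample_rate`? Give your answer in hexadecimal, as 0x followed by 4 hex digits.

0x30B0

`sample_rate` follows `id` (4 bytes), so it starts at byte offset 4 and occupies 2 bytes.
Bytes at offsets 4..5: B0 30.
Little-endian stores the least-significant byte at the lowest address.
Reassemble most-significant byte first: 30 B0 → 0x30B0.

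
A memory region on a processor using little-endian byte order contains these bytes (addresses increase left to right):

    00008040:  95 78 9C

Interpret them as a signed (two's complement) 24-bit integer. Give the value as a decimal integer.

-6522731

Little-endian: lowest address holds the least-significant byte.
Reassemble most-significant byte first: 9C 78 95 → 0x9C7895.
Top bit is set, so as a signed 24-bit value this is 0x9C7895 − 2^24 = -6522731.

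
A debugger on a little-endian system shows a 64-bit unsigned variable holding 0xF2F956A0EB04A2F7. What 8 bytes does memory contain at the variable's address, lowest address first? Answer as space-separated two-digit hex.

Split into bytes (most-significant first): F2 F9 56 A0 EB 04 A2 F7.
In little-endian order the low byte comes first in memory.
So at ascending addresses the bytes are F7 A2 04 EB A0 56 F9 F2.

F7 A2 04 EB A0 56 F9 F2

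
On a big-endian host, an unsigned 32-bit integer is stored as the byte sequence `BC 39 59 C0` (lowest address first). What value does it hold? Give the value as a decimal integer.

Big-endian: lowest address holds the most-significant byte.
The bytes are already most-significant first: 0xBC3959C0.
0xBC3959C0 = 3157875136.

3157875136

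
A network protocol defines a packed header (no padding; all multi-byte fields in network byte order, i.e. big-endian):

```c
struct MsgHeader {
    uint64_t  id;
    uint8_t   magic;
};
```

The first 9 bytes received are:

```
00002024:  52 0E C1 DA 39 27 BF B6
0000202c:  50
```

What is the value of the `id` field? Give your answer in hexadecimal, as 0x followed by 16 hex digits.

`id` is the first field, at byte offset 0, occupying 8 bytes.
Bytes at offsets 0..7: 52 0E C1 DA 39 27 BF B6.
In big-endian order the high byte comes first in memory.
The bytes are already most-significant first: 0x520EC1DA3927BFB6.

0x520EC1DA3927BFB6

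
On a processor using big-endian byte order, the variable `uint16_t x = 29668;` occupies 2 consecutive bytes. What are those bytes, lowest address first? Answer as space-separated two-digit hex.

29668 in hexadecimal, padded to 16 bits, is 0x73E4.
Split into bytes (most-significant first): 73 E4.
In big-endian order the high byte comes first in memory.
So the memory order matches the most-significant-first order: 73 E4.

73 E4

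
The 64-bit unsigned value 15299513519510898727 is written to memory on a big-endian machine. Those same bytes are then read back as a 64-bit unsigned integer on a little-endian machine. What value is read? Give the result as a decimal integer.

15299513519510898727 in 64-bit hexadecimal is 0xD452CA7C56BBC827.
Stored big-endian, the bytes at ascending addresses are D4 52 CA 7C 56 BB C8 27.
Read back as little-endian, the first byte is least significant, giving 0x27C8BB567CCA52D4.
0x27C8BB567CCA52D4 = 2866747142956536532.

2866747142956536532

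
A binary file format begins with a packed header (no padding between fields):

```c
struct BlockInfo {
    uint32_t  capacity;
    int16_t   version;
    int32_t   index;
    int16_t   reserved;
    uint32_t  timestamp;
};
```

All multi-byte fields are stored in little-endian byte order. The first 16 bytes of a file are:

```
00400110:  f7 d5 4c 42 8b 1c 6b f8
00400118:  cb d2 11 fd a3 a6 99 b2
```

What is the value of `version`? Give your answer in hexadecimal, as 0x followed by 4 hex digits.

`version` follows `capacity` (4 bytes), so it starts at byte offset 4 and occupies 2 bytes.
Bytes at offsets 4..5: 8B 1C.
Little-endian stores the least-significant byte at the lowest address.
Reassemble most-significant byte first: 1C 8B → 0x1C8B.

0x1C8B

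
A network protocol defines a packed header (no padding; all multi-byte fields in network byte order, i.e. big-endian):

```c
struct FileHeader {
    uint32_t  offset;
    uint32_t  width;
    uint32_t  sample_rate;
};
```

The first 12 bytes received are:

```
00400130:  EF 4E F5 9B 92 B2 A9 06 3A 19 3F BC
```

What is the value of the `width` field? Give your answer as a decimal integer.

2461182214

`width` follows `offset` (4 bytes), so it starts at byte offset 4 and occupies 4 bytes.
Bytes at offsets 4..7: 92 B2 A9 06.
Big-endian: lowest address holds the most-significant byte.
The bytes are already most-significant first: 0x92B2A906.
0x92B2A906 = 2461182214.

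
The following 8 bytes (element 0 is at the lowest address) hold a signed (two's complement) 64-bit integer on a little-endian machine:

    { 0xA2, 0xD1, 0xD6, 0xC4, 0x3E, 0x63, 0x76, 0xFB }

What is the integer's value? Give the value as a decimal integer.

In little-endian order the low byte comes first in memory.
Reassemble most-significant byte first: FB 76 63 3E C4 D6 D1 A2 → 0xFB76633EC4D6D1A2.
Top bit is set, so as a signed 64-bit value this is 0xFB76633EC4D6D1A2 − 2^64 = -326964801696247390.

-326964801696247390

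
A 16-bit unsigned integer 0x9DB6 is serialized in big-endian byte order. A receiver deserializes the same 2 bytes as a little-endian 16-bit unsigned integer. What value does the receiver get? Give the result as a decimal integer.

46749

Stored big-endian, the bytes at ascending addresses are 9D B6.
Read back as little-endian, the first byte is least significant, giving 0xB69D.
0xB69D = 46749.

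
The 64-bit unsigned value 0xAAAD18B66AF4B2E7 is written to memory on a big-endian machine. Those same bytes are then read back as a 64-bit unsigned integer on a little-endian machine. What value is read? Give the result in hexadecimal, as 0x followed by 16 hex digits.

0xE7B2F46AB618ADAA

Stored big-endian, the bytes at ascending addresses are AA AD 18 B6 6A F4 B2 E7.
Read back as little-endian, the first byte is least significant, giving 0xE7B2F46AB618ADAA.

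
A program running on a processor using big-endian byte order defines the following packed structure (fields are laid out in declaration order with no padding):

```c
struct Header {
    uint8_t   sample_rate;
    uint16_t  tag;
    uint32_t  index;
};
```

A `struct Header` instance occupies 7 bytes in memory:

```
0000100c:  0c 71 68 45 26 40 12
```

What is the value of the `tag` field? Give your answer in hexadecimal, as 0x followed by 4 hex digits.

`tag` follows `sample_rate` (1 byte), so it starts at byte offset 1 and occupies 2 bytes.
Bytes at offsets 1..2: 71 68.
In big-endian order the high byte comes first in memory.
The bytes are already most-significant first: 0x7168.

0x7168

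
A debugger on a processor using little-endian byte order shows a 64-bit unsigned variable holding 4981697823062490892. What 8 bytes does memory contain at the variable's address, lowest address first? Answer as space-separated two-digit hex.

4981697823062490892 in hexadecimal, padded to 64 bits, is 0x45228BC6A1F9FF0C.
Split into bytes (most-significant first): 45 22 8B C6 A1 F9 FF 0C.
In little-endian order the low byte comes first in memory.
So at ascending addresses the bytes are 0C FF F9 A1 C6 8B 22 45.

0C FF F9 A1 C6 8B 22 45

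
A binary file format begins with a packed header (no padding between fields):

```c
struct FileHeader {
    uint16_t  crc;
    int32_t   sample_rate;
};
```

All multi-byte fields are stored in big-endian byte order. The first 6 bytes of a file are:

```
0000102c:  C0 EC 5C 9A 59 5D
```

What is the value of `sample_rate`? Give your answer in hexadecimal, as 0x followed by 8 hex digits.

0x5C9A595D

`sample_rate` follows `crc` (2 bytes), so it starts at byte offset 2 and occupies 4 bytes.
Bytes at offsets 2..5: 5C 9A 59 5D.
Big-endian: lowest address holds the most-significant byte.
The bytes are already most-significant first: 0x5C9A595D.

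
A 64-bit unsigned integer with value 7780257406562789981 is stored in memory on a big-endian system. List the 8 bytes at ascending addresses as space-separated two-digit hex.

7780257406562789981 in hexadecimal, padded to 64 bits, is 0x6BF906E3C346EA5D.
Split into bytes (most-significant first): 6B F9 06 E3 C3 46 EA 5D.
Big-endian: lowest address holds the most-significant byte.
So the memory order matches the most-significant-first order: 6B F9 06 E3 C3 46 EA 5D.

6B F9 06 E3 C3 46 EA 5D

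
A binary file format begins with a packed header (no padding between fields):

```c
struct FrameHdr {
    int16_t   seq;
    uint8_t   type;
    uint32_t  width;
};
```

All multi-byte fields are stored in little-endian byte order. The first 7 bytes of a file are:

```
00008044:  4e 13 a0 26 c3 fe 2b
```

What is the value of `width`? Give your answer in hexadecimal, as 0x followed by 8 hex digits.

`width` follows `seq` (2 B), `type` (1 B), so it starts at offset 2 + 1 = 3 and occupies 4 bytes.
Bytes at offsets 3..6: 26 C3 FE 2B.
In little-endian order the low byte comes first in memory.
Reassemble most-significant byte first: 2B FE C3 26 → 0x2BFEC326.

0x2BFEC326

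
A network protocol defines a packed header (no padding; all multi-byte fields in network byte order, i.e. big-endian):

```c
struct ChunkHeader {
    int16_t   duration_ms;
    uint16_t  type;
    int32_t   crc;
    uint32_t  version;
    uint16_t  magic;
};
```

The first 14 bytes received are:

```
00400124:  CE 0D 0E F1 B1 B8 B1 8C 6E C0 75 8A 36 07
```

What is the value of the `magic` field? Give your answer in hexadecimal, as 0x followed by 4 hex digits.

0x3607

`magic` follows `duration_ms` (2 B), `type` (2 B), `crc` (4 B), `version` (4 B), so it starts at offset 2 + 2 + 4 + 4 = 12 and occupies 2 bytes.
Bytes at offsets 12..13: 36 07.
Big-endian: lowest address holds the most-significant byte.
The bytes are already most-significant first: 0x3607.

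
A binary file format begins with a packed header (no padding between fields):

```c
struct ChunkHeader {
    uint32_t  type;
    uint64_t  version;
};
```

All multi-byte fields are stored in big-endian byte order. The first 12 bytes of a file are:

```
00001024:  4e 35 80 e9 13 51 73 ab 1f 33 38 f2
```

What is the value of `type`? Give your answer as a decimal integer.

1312129257

`type` is the first field, at byte offset 0, occupying 4 bytes.
Bytes at offsets 0..3: 4E 35 80 E9.
In big-endian order the high byte comes first in memory.
The bytes are already most-significant first: 0x4E3580E9.
0x4E3580E9 = 1312129257.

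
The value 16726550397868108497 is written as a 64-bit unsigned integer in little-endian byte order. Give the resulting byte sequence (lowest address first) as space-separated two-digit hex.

16726550397868108497 in hexadecimal, padded to 64 bits, is 0xE820A4F73E98EAD1.
Split into bytes (most-significant first): E8 20 A4 F7 3E 98 EA D1.
Little-endian stores the least-significant byte at the lowest address.
So at ascending addresses the bytes are D1 EA 98 3E F7 A4 20 E8.

D1 EA 98 3E F7 A4 20 E8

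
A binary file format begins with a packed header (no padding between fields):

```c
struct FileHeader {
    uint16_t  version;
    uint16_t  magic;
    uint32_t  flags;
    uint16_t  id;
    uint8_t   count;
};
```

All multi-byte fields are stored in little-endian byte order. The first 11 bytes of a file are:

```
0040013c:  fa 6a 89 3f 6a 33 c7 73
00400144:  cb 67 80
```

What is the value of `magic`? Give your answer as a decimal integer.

16265

`magic` follows `version` (2 bytes), so it starts at byte offset 2 and occupies 2 bytes.
Bytes at offsets 2..3: 89 3F.
In little-endian order the low byte comes first in memory.
Reassemble most-significant byte first: 3F 89 → 0x3F89.
0x3F89 = 16265.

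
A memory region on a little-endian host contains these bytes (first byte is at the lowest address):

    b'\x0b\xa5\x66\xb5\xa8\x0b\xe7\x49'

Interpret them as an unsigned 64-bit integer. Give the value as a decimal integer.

In little-endian order the low byte comes first in memory.
Reassemble most-significant byte first: 49 E7 0B A8 B5 66 A5 0B → 0x49E70BA8B566A50B.
0x49E70BA8B566A50B = 5325237903614715147.

5325237903614715147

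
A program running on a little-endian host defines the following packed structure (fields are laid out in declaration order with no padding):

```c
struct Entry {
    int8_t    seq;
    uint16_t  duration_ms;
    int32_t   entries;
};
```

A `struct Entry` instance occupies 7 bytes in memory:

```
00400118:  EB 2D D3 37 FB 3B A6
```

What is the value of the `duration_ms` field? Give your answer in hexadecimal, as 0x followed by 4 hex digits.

`duration_ms` follows `seq` (1 byte), so it starts at byte offset 1 and occupies 2 bytes.
Bytes at offsets 1..2: 2D D3.
Little-endian stores the least-significant byte at the lowest address.
Reassemble most-significant byte first: D3 2D → 0xD32D.

0xD32D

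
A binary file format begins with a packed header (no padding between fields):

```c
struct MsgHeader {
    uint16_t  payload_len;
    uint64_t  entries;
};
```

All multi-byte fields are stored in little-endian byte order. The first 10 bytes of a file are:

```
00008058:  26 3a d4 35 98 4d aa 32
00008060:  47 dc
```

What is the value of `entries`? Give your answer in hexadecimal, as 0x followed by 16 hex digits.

0xDC4732AA4D9835D4

`entries` follows `payload_len` (2 bytes), so it starts at byte offset 2 and occupies 8 bytes.
Bytes at offsets 2..9: D4 35 98 4D AA 32 47 DC.
In little-endian order the low byte comes first in memory.
Reassemble most-significant byte first: DC 47 32 AA 4D 98 35 D4 → 0xDC4732AA4D9835D4.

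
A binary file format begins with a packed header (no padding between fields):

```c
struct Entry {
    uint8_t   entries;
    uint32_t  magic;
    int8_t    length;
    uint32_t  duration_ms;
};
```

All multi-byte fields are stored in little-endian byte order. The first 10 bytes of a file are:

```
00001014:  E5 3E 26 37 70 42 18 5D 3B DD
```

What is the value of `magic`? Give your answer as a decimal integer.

`magic` follows `entries` (1 byte), so it starts at byte offset 1 and occupies 4 bytes.
Bytes at offsets 1..4: 3E 26 37 70.
Little-endian: lowest address holds the least-significant byte.
Reassemble most-significant byte first: 70 37 26 3E → 0x7037263E.
0x7037263E = 1882662462.

1882662462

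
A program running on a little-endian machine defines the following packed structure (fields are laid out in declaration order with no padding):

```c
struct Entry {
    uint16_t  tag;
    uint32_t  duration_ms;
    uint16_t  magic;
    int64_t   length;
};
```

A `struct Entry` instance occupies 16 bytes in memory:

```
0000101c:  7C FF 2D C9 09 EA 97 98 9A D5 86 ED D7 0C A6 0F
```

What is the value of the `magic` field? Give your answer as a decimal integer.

`magic` follows `tag` (2 B), `duration_ms` (4 B), so it starts at offset 2 + 4 = 6 and occupies 2 bytes.
Bytes at offsets 6..7: 97 98.
In little-endian order the low byte comes first in memory.
Reassemble most-significant byte first: 98 97 → 0x9897.
0x9897 = 39063.

39063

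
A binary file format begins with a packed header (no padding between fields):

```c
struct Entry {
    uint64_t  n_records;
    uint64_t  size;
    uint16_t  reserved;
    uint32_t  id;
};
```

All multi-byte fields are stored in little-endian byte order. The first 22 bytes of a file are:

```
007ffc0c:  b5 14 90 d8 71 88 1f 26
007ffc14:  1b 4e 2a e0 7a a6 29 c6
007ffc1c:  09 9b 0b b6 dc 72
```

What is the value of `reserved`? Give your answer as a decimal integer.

39689

`reserved` follows `n_records` (8 B), `size` (8 B), so it starts at offset 8 + 8 = 16 and occupies 2 bytes.
Bytes at offsets 16..17: 09 9B.
Little-endian stores the least-significant byte at the lowest address.
Reassemble most-significant byte first: 9B 09 → 0x9B09.
0x9B09 = 39689.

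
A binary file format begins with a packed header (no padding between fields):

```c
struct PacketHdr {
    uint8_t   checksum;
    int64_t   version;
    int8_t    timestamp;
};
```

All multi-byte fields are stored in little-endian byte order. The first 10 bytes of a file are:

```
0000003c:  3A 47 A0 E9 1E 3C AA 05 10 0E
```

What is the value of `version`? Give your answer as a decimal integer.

`version` follows `checksum` (1 byte), so it starts at byte offset 1 and occupies 8 bytes.
Bytes at offsets 1..8: 47 A0 E9 1E 3C AA 05 10.
Little-endian: lowest address holds the least-significant byte.
Reassemble most-significant byte first: 10 05 AA 3C 1E E9 A0 47 → 0x1005AA3C1EE9A047.
0x1005AA3C1EE9A047 = 1154516054683787335.

1154516054683787335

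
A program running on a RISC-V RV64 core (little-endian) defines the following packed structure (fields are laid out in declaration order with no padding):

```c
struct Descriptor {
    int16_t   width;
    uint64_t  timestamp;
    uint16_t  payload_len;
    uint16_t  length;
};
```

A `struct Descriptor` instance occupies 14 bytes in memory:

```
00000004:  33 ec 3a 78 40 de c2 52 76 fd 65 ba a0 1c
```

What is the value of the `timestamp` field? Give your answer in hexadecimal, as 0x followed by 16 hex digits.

`timestamp` follows `width` (2 bytes), so it starts at byte offset 2 and occupies 8 bytes.
Bytes at offsets 2..9: 3A 78 40 DE C2 52 76 FD.
In little-endian order the low byte comes first in memory.
Reassemble most-significant byte first: FD 76 52 C2 DE 40 78 3A → 0xFD7652C2DE40783A.

0xFD7652C2DE40783A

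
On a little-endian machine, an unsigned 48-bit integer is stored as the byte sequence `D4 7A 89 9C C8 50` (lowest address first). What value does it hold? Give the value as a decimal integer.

88822549936852

Little-endian: lowest address holds the least-significant byte.
Reassemble most-significant byte first: 50 C8 9C 89 7A D4 → 0x50C89C897AD4.
0x50C89C897AD4 = 88822549936852.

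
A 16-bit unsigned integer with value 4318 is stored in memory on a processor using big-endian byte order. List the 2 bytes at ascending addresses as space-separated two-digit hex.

4318 in hexadecimal, padded to 16 bits, is 0x10DE.
Split into bytes (most-significant first): 10 DE.
Big-endian: lowest address holds the most-significant byte.
So the memory order matches the most-significant-first order: 10 DE.

10 DE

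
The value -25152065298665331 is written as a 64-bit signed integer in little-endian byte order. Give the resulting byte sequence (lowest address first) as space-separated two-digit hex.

8D 70 81 72 54 A4 A6 FF

Two's complement of -25152065298665331 in 64 bits: 25152065298665331 = 0x00595BAB8D7E8F73; invert → 0xFFA6A4547281708C; add 1 → 0xFFA6A4547281708D.
Split into bytes (most-significant first): FF A6 A4 54 72 81 70 8D.
Little-endian stores the least-significant byte at the lowest address.
So at ascending addresses the bytes are 8D 70 81 72 54 A4 A6 FF.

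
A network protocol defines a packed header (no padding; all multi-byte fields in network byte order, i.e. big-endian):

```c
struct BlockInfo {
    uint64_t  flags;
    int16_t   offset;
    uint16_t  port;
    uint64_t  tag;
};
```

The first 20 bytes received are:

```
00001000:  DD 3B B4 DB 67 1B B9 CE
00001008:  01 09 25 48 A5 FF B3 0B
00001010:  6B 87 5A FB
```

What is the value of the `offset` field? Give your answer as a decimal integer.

265

`offset` follows `flags` (8 bytes), so it starts at byte offset 8 and occupies 2 bytes.
Bytes at offsets 8..9: 01 09.
In big-endian order the high byte comes first in memory.
The bytes are already most-significant first: 0x0109.
0x0109 = 265.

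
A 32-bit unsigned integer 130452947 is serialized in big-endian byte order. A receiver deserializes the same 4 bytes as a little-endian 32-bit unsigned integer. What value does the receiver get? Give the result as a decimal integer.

130452947 in 32-bit hexadecimal is 0x07C68DD3.
Stored big-endian, the bytes at ascending addresses are 07 C6 8D D3.
Read back as little-endian, the first byte is least significant, giving 0xD38DC607.
0xD38DC607 = 3549283847.

3549283847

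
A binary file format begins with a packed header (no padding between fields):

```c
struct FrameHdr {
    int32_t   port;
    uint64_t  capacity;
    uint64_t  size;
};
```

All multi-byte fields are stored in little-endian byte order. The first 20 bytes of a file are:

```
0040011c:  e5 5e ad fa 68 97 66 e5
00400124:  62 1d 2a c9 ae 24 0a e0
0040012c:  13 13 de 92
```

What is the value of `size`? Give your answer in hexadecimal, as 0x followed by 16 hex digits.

`size` follows `port` (4 B), `capacity` (8 B), so it starts at offset 4 + 8 = 12 and occupies 8 bytes.
Bytes at offsets 12..19: AE 24 0A E0 13 13 DE 92.
Little-endian stores the least-significant byte at the lowest address.
Reassemble most-significant byte first: 92 DE 13 13 E0 0A 24 AE → 0x92DE1313E00A24AE.

0x92DE1313E00A24AE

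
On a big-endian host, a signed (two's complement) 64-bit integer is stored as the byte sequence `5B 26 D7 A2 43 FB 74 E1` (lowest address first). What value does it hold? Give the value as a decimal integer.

6568174198491673825

Big-endian stores the most-significant byte at the lowest address.
The bytes are already most-significant first: 0x5B26D7A243FB74E1.
0x5B26D7A243FB74E1 = 6568174198491673825.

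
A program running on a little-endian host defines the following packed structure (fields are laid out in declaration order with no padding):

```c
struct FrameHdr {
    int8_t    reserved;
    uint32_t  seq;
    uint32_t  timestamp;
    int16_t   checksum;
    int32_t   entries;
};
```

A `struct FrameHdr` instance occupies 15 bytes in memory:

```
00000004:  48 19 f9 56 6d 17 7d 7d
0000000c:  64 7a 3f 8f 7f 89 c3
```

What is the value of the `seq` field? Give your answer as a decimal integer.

`seq` follows `reserved` (1 byte), so it starts at byte offset 1 and occupies 4 bytes.
Bytes at offsets 1..4: 19 F9 56 6D.
Little-endian stores the least-significant byte at the lowest address.
Reassemble most-significant byte first: 6D 56 F9 19 → 0x6D56F919.
0x6D56F919 = 1834416409.

1834416409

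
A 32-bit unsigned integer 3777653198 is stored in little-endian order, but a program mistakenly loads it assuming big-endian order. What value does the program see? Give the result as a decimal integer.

3462998753

3777653198 in 32-bit hexadecimal is 0xE12A69CE.
Stored little-endian, the bytes at ascending addresses are CE 69 2A E1.
Read back as big-endian, the last byte is least significant, giving 0xCE692AE1.
0xCE692AE1 = 3462998753.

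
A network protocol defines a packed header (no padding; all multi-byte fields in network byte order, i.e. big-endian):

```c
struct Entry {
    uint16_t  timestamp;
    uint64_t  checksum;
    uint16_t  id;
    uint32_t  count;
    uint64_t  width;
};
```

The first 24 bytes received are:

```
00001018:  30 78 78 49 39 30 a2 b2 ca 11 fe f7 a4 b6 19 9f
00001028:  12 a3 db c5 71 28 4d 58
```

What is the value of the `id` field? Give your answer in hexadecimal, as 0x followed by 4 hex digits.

0xFEF7

`id` follows `timestamp` (2 B), `checksum` (8 B), so it starts at offset 2 + 8 = 10 and occupies 2 bytes.
Bytes at offsets 10..11: FE F7.
In big-endian order the high byte comes first in memory.
The bytes are already most-significant first: 0xFEF7.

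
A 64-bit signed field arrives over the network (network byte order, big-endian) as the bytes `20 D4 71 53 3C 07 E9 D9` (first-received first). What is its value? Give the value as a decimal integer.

In big-endian order the high byte comes first in memory.
The bytes are already most-significant first: 0x20D471533C07E9D9.
0x20D471533C07E9D9 = 2365640306579728857.

2365640306579728857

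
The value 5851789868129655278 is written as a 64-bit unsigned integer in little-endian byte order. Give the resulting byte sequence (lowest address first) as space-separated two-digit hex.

5851789868129655278 in hexadecimal, padded to 64 bits, is 0x5135BBE1861919EE.
Split into bytes (most-significant first): 51 35 BB E1 86 19 19 EE.
In little-endian order the low byte comes first in memory.
So at ascending addresses the bytes are EE 19 19 86 E1 BB 35 51.

EE 19 19 86 E1 BB 35 51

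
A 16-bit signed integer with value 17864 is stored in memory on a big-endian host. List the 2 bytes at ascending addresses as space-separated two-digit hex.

45 C8

17864 in hexadecimal, padded to 16 bits, is 0x45C8.
Split into bytes (most-significant first): 45 C8.
Big-endian: lowest address holds the most-significant byte.
So the memory order matches the most-significant-first order: 45 C8.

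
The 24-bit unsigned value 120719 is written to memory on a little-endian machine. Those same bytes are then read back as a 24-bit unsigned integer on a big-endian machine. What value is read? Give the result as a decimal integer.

120719 in 24-bit hexadecimal is 0x01D78F.
Stored little-endian, the bytes at ascending addresses are 8F D7 01.
Read back as big-endian, the last byte is least significant, giving 0x8FD701.
0x8FD701 = 9426689.

9426689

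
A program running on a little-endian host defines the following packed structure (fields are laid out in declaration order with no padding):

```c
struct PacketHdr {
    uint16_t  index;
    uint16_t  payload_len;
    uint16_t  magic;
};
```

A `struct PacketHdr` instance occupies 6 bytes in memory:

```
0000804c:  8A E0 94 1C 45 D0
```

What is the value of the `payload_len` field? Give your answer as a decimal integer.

7316

`payload_len` follows `index` (2 bytes), so it starts at byte offset 2 and occupies 2 bytes.
Bytes at offsets 2..3: 94 1C.
Little-endian stores the least-significant byte at the lowest address.
Reassemble most-significant byte first: 1C 94 → 0x1C94.
0x1C94 = 7316.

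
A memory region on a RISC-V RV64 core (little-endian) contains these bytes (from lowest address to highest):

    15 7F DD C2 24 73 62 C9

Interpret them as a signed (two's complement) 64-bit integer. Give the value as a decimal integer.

Little-endian: lowest address holds the least-significant byte.
Reassemble most-significant byte first: C9 62 73 24 C2 DD 7F 15 → 0xC9627324C2DD7F15.
Top bit is set, so as a signed 64-bit value this is 0xC9627324C2DD7F15 − 2^64 = -3935456522643079403.

-3935456522643079403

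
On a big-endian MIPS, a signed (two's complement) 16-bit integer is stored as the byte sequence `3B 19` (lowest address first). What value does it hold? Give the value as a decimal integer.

15129

In big-endian order the high byte comes first in memory.
The bytes are already most-significant first: 0x3B19.
0x3B19 = 15129.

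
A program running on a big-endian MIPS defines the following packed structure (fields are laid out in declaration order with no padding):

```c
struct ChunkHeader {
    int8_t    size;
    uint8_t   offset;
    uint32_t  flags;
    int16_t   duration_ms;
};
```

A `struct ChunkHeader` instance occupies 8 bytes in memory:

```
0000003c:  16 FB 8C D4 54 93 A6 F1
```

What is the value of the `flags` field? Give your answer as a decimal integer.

2362725523

`flags` follows `size` (1 B), `offset` (1 B), so it starts at offset 1 + 1 = 2 and occupies 4 bytes.
Bytes at offsets 2..5: 8C D4 54 93.
In big-endian order the high byte comes first in memory.
The bytes are already most-significant first: 0x8CD45493.
0x8CD45493 = 2362725523.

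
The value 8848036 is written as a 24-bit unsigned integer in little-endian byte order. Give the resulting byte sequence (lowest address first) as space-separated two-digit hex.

A4 02 87

8848036 in hexadecimal, padded to 24 bits, is 0x8702A4.
Split into bytes (most-significant first): 87 02 A4.
Little-endian: lowest address holds the least-significant byte.
So at ascending addresses the bytes are A4 02 87.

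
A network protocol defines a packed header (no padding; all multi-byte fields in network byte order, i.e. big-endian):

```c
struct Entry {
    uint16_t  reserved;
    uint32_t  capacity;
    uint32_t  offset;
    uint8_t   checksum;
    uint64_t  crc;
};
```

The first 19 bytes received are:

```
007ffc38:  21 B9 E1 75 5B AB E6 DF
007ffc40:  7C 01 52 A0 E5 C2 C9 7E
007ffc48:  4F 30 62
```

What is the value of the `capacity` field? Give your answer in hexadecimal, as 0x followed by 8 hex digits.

0xE1755BAB

`capacity` follows `reserved` (2 bytes), so it starts at byte offset 2 and occupies 4 bytes.
Bytes at offsets 2..5: E1 75 5B AB.
Big-endian: lowest address holds the most-significant byte.
The bytes are already most-significant first: 0xE1755BAB.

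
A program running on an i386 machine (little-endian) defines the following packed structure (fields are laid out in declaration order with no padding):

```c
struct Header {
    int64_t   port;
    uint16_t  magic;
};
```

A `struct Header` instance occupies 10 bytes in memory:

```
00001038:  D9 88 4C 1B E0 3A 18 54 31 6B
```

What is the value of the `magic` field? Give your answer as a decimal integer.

`magic` follows `port` (8 bytes), so it starts at byte offset 8 and occupies 2 bytes.
Bytes at offsets 8..9: 31 6B.
In little-endian order the low byte comes first in memory.
Reassemble most-significant byte first: 6B 31 → 0x6B31.
0x6B31 = 27441.

27441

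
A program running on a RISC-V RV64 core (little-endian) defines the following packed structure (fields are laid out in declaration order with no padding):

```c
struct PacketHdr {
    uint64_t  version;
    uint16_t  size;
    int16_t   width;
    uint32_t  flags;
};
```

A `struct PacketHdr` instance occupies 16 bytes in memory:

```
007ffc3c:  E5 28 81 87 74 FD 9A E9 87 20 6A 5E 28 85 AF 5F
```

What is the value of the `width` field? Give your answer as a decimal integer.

`width` follows `version` (8 B), `size` (2 B), so it starts at offset 8 + 2 = 10 and occupies 2 bytes.
Bytes at offsets 10..11: 6A 5E.
Little-endian: lowest address holds the least-significant byte.
Reassemble most-significant byte first: 5E 6A → 0x5E6A.
0x5E6A = 24170.

24170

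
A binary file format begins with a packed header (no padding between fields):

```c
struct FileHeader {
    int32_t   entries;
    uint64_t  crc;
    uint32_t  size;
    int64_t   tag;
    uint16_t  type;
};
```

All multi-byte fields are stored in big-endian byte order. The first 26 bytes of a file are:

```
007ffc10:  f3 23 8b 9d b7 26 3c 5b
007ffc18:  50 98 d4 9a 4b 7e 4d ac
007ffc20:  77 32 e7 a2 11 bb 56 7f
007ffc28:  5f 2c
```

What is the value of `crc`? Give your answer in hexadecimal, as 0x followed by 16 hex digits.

`crc` follows `entries` (4 bytes), so it starts at byte offset 4 and occupies 8 bytes.
Bytes at offsets 4..11: B7 26 3C 5B 50 98 D4 9A.
Big-endian stores the most-significant byte at the lowest address.
The bytes are already most-significant first: 0xB7263C5B5098D49A.

0xB7263C5B5098D49A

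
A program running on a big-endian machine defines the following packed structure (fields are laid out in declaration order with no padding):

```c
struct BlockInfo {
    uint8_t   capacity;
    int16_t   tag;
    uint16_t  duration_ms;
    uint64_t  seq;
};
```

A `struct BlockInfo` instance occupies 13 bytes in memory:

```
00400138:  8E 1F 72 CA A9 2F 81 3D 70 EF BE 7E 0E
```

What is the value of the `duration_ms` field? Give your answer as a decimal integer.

51881

`duration_ms` follows `capacity` (1 B), `tag` (2 B), so it starts at offset 1 + 2 = 3 and occupies 2 bytes.
Bytes at offsets 3..4: CA A9.
In big-endian order the high byte comes first in memory.
The bytes are already most-significant first: 0xCAA9.
0xCAA9 = 51881.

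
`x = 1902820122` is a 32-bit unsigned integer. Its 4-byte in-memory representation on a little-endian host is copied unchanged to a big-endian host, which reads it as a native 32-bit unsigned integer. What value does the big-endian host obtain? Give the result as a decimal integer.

1902820122 in 32-bit hexadecimal is 0x716ABB1A.
Stored little-endian, the bytes at ascending addresses are 1A BB 6A 71.
Read back as big-endian, the last byte is least significant, giving 0x1ABB6A71.
0x1ABB6A71 = 448490097.

448490097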